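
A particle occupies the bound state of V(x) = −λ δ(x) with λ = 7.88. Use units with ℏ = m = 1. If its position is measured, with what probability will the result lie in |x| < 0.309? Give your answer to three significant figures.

The normalised bound state is ψ = √κ e^{−κ|x|} with κ = mλ/ℏ² = 7.880.
P(|x| < d) = ∫_{−d}^{d} κ e^{−2κ|x|} dx = 1 − e^{−2κd} = 1 − e^{−4.870} = 0.9923.

P = 0.992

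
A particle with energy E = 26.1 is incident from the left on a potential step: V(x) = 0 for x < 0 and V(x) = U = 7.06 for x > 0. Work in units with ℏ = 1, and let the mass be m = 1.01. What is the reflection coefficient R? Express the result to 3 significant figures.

R = 0.00619

The wavenumbers are k₁ = √(2mE)/ℏ = 7.261 on the left and k₂ = √(2m(E − U))/ℏ = 6.202 on the right.
Continuity of ψ and ψ′ at the step yields the reflection amplitude r = (k₁ − k₂)/(k₁ + k₂) = 0.07869; thus R = |r|² = 0.006191, T = 0.9938.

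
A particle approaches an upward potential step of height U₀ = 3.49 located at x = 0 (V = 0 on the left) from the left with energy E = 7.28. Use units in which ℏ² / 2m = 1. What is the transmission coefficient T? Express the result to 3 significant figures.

T = 0.974

The wavenumbers are k₁ = √(2mE)/ℏ = 2.698 on the left and k₂ = √(2m(E − U₀))/ℏ = 1.947 on the right.
Matching ψ and ψ′ at x = 0 gives r = (k₁ − k₂)/(k₁ + k₂), so R = r² = 0.02617 and T = 1 − R = 0.9738.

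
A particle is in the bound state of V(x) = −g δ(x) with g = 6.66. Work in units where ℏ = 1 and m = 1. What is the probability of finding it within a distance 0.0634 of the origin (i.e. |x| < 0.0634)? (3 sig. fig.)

P = 0.570

The normalised bound state is ψ = √κ e^{−κ|x|} with κ = mg/ℏ² = 6.660.
P(|x| < d) = ∫_{−d}^{d} κ e^{−2κ|x|} dx = 1 − e^{−2κd} = 1 − e^{−0.8445} = 0.5702.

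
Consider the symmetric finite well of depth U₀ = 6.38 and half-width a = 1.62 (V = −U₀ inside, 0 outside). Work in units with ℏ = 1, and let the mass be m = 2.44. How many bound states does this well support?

N = 6

Define the well-strength parameter z₀ = (a/ℏ)√(2mU₀) = 1.62 × √(2·2.44·6.38) = 9.039.
The even/odd transcendental equations gain one root per π/2 in z₀, giving N = 1 + ⌊2z₀/π⌋ = 1 + ⌊5.755⌋ = 6.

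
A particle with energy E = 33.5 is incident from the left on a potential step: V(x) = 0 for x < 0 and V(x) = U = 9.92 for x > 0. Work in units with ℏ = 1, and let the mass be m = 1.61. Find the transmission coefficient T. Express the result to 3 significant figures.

The wavenumbers are k₁ = √(2mE)/ℏ = 10.39 on the left and k₂ = √(2m(E − U))/ℏ = 8.714 on the right.
Matching ψ and ψ′ at x = 0 gives r = (k₁ − k₂)/(k₁ + k₂), so R = r² = 0.007667 and T = 1 − R = 0.9923.

T = 0.992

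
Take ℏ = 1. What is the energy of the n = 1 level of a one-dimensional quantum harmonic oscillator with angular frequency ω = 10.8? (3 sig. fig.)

The oscillator eigenvalues are E_n = ℏω(n + ½), so E_1 = 10.8 × 1.5 = 16.20.

E = 16.2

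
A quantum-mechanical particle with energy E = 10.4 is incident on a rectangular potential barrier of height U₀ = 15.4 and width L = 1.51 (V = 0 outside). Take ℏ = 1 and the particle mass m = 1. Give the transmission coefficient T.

T = 0.000250

Since E < U₀ the interior solution is evanescent with decay constant κ = √(2m(U₀ − E))/ℏ = 3.162.
κL = 4.775, sinh(κL) = 59.25.
The exact tunnelling result is T⁻¹ = 1 + U₀² sinh²(κL) / [4E(U₀ − E)] = 4004, so T = 0.000250.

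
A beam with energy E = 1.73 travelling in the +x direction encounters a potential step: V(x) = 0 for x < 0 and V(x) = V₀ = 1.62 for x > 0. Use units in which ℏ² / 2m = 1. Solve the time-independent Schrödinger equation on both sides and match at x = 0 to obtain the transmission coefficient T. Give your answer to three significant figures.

On each side the TISE gives plane waves with k = √(2m(E − V))/ℏ: k₁ = √(2·½·1.73) = 1.315, k₂ = √(2·½·0.11) = 0.3317.
Continuity of ψ and ψ′ at the step yields the reflection amplitude r = (k₁ − k₂)/(k₁ + k₂) = 0.5972; thus R = |r|² = 0.3567, T = 0.6433.

T = 0.643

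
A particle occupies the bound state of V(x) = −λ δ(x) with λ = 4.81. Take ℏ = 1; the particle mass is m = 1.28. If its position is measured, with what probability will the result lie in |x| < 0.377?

The normalised bound state is ψ = √κ e^{−κ|x|} with κ = mλ/ℏ² = 6.157.
P(|x| < d) = ∫_{−d}^{d} κ e^{−2κ|x|} dx = 1 − e^{−2κd} = 1 − e^{−4.642} = 0.9904.

P = 0.990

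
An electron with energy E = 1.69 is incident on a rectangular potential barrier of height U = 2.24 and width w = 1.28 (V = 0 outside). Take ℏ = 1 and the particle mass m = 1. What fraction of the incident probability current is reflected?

Since E < U the interior solution is evanescent with decay constant κ = √(2m(U − E))/ℏ = 1.049.
κw = 1.342, sinh(κw) = 1.784.
The exact tunnelling result is T⁻¹ = 1 + U² sinh²(κw) / [4E(U − E)] = 5.293, so T = 0.189.
R = 1 − T = 0.811.

R = 0.811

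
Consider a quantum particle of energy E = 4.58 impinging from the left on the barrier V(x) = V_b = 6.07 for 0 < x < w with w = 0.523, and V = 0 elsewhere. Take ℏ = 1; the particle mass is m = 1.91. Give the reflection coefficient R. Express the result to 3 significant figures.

E < V_b: inside the barrier ψ ∝ e^{±κx} with κ = √(2m(V_b − E))/ℏ = 2.386.
κw = 1.248, sinh(κw) = 1.598.
Matching ψ, ψ′ at both faces gives T = [1 + V_b² sinh²(κw) / (4E(V_b − E))]⁻¹ = 1/4.445 = 0.225.
R = 1 − T = 0.775.

R = 0.775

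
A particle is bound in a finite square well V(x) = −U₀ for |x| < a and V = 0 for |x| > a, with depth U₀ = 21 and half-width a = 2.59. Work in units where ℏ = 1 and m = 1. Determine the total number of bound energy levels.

N = 11

The dimensionless depth is z₀ = a√(2mU₀)/ℏ = 2.59 × √(42.00) = 16.79.
A new bound state (alternating even/odd) appears each time z₀ passes a multiple of π/2, so N = ⌊2z₀/π⌋ + 1 = ⌊10.69⌋ + 1 = 11.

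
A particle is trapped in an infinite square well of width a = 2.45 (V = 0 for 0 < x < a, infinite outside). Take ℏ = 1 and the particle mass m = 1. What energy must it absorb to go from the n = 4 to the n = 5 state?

E_n = n²π²ℏ²/(2ma²), so ΔE = (5² − 4²) π²ℏ²/(2ma²).
ΔE = 9 × π² / (2 × 1 × 2.45²) = 7.399.

ΔE = 7.40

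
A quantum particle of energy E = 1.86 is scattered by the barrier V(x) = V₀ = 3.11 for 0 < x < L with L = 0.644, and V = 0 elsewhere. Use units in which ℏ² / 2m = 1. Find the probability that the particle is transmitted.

E < V₀: inside the barrier ψ ∝ e^{±κx} with κ = √(2m(V₀ − E))/ℏ = 1.118.
κL = 0.7200, sinh(κL) = 0.7839.
Matching ψ, ψ′ at both faces gives T = [1 + V₀² sinh²(κL) / (4E(V₀ − E))]⁻¹ = 1/1.639 = 0.610.

T = 0.610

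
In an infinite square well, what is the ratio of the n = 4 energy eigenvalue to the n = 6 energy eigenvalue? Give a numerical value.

Since E_n ∝ n², the ratio is (4/6)² = 0.444444.

0.444444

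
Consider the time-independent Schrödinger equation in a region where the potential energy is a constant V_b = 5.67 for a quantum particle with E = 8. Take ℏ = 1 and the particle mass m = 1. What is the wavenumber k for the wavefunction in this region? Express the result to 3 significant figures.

k = 2.16

With E > V_b the solution is oscillatory, ψ ∝ e^{±ikx} with k = √(2m(E − V_b))/ℏ.
k = √(2 × 1 × 2.33) = 2.159.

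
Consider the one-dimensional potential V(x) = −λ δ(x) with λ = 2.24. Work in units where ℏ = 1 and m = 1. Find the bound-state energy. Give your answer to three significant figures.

E = -2.51

For x ≠ 0 the bound state is ψ ∝ e^{−κ|x|}; integrating the TISE across the delta gives the cusp condition 2κ = 2mλ/ℏ², so κ = 2.240.
Then E = −ℏ²κ²/(2m) = −mλ²/(2ℏ²) = -2.509.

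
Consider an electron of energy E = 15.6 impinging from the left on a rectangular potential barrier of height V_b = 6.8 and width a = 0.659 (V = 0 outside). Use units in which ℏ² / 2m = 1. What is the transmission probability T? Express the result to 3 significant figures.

T = 0.933

Above the barrier the interior wavenumber is k₂ = √(2m(E − V_b))/ℏ = 2.966, giving phase k₂a = 1.955.
T = [1 + V_b² sin²(k₂a) / (4E(E − V_b))]⁻¹ = 1/1.072 = 0.933.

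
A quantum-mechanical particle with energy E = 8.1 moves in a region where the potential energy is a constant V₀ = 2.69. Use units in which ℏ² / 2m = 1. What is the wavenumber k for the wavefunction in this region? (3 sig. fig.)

k = 2.33

With E > V₀ the solution is oscillatory, ψ ∝ e^{±ikx} with k = √(2m(E − V₀))/ℏ.
k = √(2 × 0.5 × 5.41) = 2.326.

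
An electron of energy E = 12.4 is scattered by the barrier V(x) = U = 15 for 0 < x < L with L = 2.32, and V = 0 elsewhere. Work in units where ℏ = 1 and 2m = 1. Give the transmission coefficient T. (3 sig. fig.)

Since E < U the interior solution is evanescent with decay constant κ = √(2m(U − E))/ℏ = 1.612.
κL = 3.741, sinh(κL) = 21.06.
The exact tunnelling result is T⁻¹ = 1 + U² sinh²(κL) / [4E(U − E)] = 774.5, so T = 0.00129.

T = 0.00129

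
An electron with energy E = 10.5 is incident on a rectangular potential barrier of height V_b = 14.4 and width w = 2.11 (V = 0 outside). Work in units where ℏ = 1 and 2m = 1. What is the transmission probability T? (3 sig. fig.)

E < V_b: inside the barrier ψ ∝ e^{±κx} with κ = √(2m(V_b − E))/ℏ = 1.975.
κw = 4.167, sinh(κw) = 32.25.
Matching ψ, ψ′ at both faces gives T = [1 + V_b² sinh²(κw) / (4E(V_b − E))]⁻¹ = 1/1318 = 0.000759.

T = 0.000759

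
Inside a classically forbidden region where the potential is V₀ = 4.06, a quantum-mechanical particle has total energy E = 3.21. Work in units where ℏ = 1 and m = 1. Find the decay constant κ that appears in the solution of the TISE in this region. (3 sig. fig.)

Since E < V₀ the TISE in this region is ψ'' = κ²ψ with κ = √(2m(V₀ − E))/ℏ.
κ = √(2 × 1 × 0.85) = 1.304.

κ = 1.30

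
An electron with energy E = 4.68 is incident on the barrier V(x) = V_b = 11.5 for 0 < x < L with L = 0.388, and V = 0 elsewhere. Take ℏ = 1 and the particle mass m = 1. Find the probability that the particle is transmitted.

T = 0.198

E < V_b: inside the barrier ψ ∝ e^{±κx} with κ = √(2m(V_b − E))/ℏ = 3.693.
κL = 1.433, sinh(κL) = 1.976.
The exact tunnelling result is T⁻¹ = 1 + V_b² sinh²(κL) / [4E(V_b − E)] = 5.046, so T = 0.198.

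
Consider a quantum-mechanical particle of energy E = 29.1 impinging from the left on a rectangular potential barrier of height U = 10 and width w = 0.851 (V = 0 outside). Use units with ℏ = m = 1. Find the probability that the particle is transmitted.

E > U: inside the barrier k₂ = √(2m(E − U))/ℏ = 6.181, k₂w = 5.260.
T = [1 + U² sin²(k₂w) / (4E(E − U))]⁻¹ = 1/1.033 = 0.968.

T = 0.968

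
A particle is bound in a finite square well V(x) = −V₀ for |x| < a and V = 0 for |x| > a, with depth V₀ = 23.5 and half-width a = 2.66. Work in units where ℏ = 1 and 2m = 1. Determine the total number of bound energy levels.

The dimensionless depth is z₀ = a√(2mV₀)/ℏ = 2.66 × √(23.50) = 12.89.
The even/odd transcendental equations gain one root per π/2 in z₀, giving N = 1 + ⌊2z₀/π⌋ = 1 + ⌊8.209⌋ = 9.

N = 9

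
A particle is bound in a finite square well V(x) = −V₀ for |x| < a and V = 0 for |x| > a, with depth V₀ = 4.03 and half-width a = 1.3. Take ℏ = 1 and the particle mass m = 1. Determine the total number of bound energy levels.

N = 3

The dimensionless depth is z₀ = a√(2mV₀)/ℏ = 1.3 × √(8.060) = 3.691.
The even/odd transcendental equations gain one root per π/2 in z₀, giving N = 1 + ⌊2z₀/π⌋ = 1 + ⌊2.350⌋ = 3.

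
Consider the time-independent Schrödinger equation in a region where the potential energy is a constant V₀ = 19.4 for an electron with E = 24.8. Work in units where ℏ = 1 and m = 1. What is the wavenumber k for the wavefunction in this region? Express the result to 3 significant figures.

k = 3.29

With E > V₀ the solution is oscillatory, ψ ∝ e^{±ikx} with k = √(2m(E − V₀))/ℏ.
k = √(2 × 1 × 5.4) = 3.286.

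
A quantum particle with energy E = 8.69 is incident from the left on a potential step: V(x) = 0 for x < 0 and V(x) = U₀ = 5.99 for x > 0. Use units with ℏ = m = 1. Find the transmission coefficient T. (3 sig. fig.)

The wavenumbers are k₁ = √(2mE)/ℏ = 4.169 on the left and k₂ = √(2m(E − U₀))/ℏ = 2.324 on the right.
Continuity of ψ and ψ′ at the step yields the reflection amplitude r = (k₁ − k₂)/(k₁ + k₂) = 0.2842; thus R = |r|² = 0.08076, T = 0.9192.

T = 0.919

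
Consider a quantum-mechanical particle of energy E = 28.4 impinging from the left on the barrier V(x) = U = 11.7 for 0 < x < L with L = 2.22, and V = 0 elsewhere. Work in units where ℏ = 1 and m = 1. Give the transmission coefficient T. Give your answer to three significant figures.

E > U: inside the barrier k₂ = √(2m(E − U))/ℏ = 5.779, k₂L = 12.83.
T = [1 + U² sin²(k₂L) / (4E(E − U))]⁻¹ = 1/1.005 = 0.995.

T = 0.995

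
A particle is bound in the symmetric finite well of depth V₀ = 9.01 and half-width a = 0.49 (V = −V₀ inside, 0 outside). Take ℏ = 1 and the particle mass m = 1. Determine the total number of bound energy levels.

N = 2

The dimensionless depth is z₀ = a√(2mV₀)/ℏ = 0.49 × √(18.02) = 2.080.
A new bound state (alternating even/odd) appears each time z₀ passes a multiple of π/2, so N = ⌊2z₀/π⌋ + 1 = ⌊1.324⌋ + 1 = 2.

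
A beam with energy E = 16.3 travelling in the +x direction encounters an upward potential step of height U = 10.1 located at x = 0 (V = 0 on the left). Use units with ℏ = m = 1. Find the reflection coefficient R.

R = 0.0562

On each side the TISE gives plane waves with k = √(2m(E − V))/ℏ: k₁ = √(2·1·16.3) = 5.710, k₂ = √(2·1·6.2) = 3.521.
Continuity of ψ and ψ′ at the step yields the reflection amplitude r = (k₁ − k₂)/(k₁ + k₂) = 0.2371; thus R = |r|² = 0.05620, T = 0.9438.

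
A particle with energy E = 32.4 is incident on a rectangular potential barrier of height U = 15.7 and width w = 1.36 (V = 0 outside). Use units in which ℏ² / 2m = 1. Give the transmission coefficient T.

E > U: inside the barrier k₂ = √(2m(E − U))/ℏ = 4.087, k₂w = 5.558.
Matching at both interfaces gives T⁻¹ = 1 + U² sin²(k₂w) / [4E(E − U)] = 1.050, hence T = 0.952.

T = 0.952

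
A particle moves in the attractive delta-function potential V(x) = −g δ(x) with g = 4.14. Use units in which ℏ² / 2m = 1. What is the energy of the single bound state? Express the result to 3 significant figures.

The bound state is ψ(x) = √κ e^{−κ|x|}. The derivative jump ψ'(0⁺) − ψ'(0⁻) = −(2mg/ℏ²)ψ(0) fixes κ = mg/ℏ² = 2.070.
Then E = −ℏ²κ²/(2m) = −mg²/(2ℏ²) = -4.285.

E = -4.28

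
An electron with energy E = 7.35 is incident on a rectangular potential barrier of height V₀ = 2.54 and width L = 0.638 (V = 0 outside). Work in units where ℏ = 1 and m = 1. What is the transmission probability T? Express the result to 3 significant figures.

Above the barrier the interior wavenumber is k₂ = √(2m(E − V₀))/ℏ = 3.102, giving phase k₂L = 1.979.
T = [1 + V₀² sin²(k₂L) / (4E(E − V₀))]⁻¹ = 1/1.038 = 0.963.

T = 0.963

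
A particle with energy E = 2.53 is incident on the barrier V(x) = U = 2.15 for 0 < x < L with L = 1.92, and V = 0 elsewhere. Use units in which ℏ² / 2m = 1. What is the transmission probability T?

T = 0.492

Above the barrier the interior wavenumber is k₂ = √(2m(E − U))/ℏ = 0.6164, giving phase k₂L = 1.184.
Matching at both interfaces gives T⁻¹ = 1 + U² sin²(k₂L) / [4E(E − U)] = 2.031, hence T = 0.492.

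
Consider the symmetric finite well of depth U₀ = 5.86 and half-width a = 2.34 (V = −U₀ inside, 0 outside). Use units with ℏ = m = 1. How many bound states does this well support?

N = 6

Define the well-strength parameter z₀ = (a/ℏ)√(2mU₀) = 2.34 × √(2·1·5.86) = 8.011.
The even/odd transcendental equations gain one root per π/2 in z₀, giving N = 1 + ⌊2z₀/π⌋ = 1 + ⌊5.100⌋ = 6.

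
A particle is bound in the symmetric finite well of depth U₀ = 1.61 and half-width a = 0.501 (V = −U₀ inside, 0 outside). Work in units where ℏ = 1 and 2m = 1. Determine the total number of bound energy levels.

The dimensionless depth is z₀ = a√(2mU₀)/ℏ = 0.501 × √(1.610) = 0.6357.
A new bound state (alternating even/odd) appears each time z₀ passes a multiple of π/2, so N = ⌊2z₀/π⌋ + 1 = ⌊0.4047⌋ + 1 = 1.

N = 1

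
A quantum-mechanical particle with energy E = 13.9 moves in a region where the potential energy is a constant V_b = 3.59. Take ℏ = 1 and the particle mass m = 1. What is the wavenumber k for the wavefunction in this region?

With E > V_b the solution is oscillatory, ψ ∝ e^{±ikx} with k = √(2m(E − V_b))/ℏ.
k = √(2 × 1 × 10.31) = 4.541.

k = 4.54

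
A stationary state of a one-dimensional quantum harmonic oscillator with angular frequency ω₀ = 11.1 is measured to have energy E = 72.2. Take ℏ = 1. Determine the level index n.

n = 6

Invert E_n = (n + ½)ℏω₀: n = E/ℏω₀ − ½ = 6.005, so n = 6.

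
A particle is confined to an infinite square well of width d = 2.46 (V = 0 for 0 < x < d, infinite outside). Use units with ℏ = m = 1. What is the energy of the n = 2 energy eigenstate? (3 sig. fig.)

The infinite-well eigenfunctions ψ_n = √(2/d) sin(nπx/d) vanish at both walls, giving E_n = n²π²ℏ²/(2md²).
E_2 = 2² × π² / (2 × 1 × 2.46²) = 3.262.

E = 3.26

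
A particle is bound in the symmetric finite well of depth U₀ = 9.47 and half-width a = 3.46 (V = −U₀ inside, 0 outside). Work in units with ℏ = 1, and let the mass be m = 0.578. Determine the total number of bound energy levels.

N = 8

The dimensionless depth is z₀ = a√(2mU₀)/ℏ = 3.46 × √(10.95) = 11.45.
A new bound state (alternating even/odd) appears each time z₀ passes a multiple of π/2, so N = ⌊2z₀/π⌋ + 1 = ⌊7.288⌋ + 1 = 8.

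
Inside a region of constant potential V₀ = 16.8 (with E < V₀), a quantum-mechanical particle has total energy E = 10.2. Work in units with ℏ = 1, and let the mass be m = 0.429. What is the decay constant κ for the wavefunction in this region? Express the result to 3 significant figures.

Since E < V₀ the TISE in this region is ψ'' = κ²ψ with κ = √(2m(V₀ − E))/ℏ.
κ = √(2 × 0.429 × 6.6) = 2.380.

κ = 2.38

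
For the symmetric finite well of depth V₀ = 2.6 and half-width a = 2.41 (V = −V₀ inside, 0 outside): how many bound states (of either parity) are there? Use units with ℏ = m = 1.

The dimensionless depth is z₀ = a√(2mV₀)/ℏ = 2.41 × √(5.200) = 5.496.
The even/odd transcendental equations gain one root per π/2 in z₀, giving N = 1 + ⌊2z₀/π⌋ = 1 + ⌊3.499⌋ = 4.

N = 4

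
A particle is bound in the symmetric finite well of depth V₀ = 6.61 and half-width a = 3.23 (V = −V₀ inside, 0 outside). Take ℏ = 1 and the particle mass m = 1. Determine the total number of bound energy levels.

N = 8

The dimensionless depth is z₀ = a√(2mV₀)/ℏ = 3.23 × √(13.22) = 11.74.
The even/odd transcendental equations gain one root per π/2 in z₀, giving N = 1 + ⌊2z₀/π⌋ = 1 + ⌊7.477⌋ = 8.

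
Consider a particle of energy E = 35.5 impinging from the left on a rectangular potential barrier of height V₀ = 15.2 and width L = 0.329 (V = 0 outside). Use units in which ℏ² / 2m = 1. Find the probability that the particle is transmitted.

E > V₀: inside the barrier k₂ = √(2m(E − V₀))/ℏ = 4.506, k₂L = 1.482.
Matching at both interfaces gives T⁻¹ = 1 + V₀² sin²(k₂L) / [4E(E − V₀)] = 1.080, hence T = 0.926.

T = 0.926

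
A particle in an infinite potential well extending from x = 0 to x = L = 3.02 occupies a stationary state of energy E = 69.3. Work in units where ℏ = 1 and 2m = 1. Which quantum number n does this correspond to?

n = 8

From E_n = n²π²ℏ²/(2mL²) invert to n = √(2mL²E)/(πℏ).
n = (3.02/π) × √(2 × 0.5 × 69.3) = 8.002 → n = 8.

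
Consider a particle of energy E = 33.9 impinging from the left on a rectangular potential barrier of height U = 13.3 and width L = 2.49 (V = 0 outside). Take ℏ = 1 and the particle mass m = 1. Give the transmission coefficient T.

T = 0.995

E > U: inside the barrier k₂ = √(2m(E − U))/ℏ = 6.419, k₂L = 15.98.
T = [1 + U² sin²(k₂L) / (4E(E − U))]⁻¹ = 1/1.005 = 0.995.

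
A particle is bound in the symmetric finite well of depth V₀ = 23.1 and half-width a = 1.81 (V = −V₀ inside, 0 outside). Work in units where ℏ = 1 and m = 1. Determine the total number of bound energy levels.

Define the well-strength parameter z₀ = (a/ℏ)√(2mV₀) = 1.81 × √(2·1·23.1) = 12.30.
The even/odd transcendental equations gain one root per π/2 in z₀, giving N = 1 + ⌊2z₀/π⌋ = 1 + ⌊7.832⌋ = 8.

N = 8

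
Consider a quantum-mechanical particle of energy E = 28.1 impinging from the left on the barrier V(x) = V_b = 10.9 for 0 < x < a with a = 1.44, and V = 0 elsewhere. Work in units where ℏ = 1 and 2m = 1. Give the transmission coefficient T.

Above the barrier the interior wavenumber is k₂ = √(2m(E − V_b))/ℏ = 4.147, giving phase k₂a = 5.972.
T = [1 + V_b² sin²(k₂a) / (4E(E − V_b))]⁻¹ = 1/1.006 = 0.994.

T = 0.994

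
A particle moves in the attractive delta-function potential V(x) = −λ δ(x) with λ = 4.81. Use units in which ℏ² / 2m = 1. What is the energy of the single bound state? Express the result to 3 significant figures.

The bound state is ψ(x) = √κ e^{−κ|x|}. The derivative jump ψ'(0⁺) − ψ'(0⁻) = −(2mλ/ℏ²)ψ(0) fixes κ = mλ/ℏ² = 2.405.
Then E = −ℏ²κ²/(2m) = −mλ²/(2ℏ²) = -5.784.

E = -5.78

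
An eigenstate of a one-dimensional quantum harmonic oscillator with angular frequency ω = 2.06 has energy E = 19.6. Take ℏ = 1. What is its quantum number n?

n = 9

E_n = ℏω(n + ½) ⇒ n = E/(ℏω) − ½ = 19.6/2.06 − 0.5 = 9.015 → n = 9.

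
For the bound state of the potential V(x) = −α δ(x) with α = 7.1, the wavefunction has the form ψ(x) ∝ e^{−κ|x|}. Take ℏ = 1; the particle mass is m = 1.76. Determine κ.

Integrating the TISE across x = 0 gives the cusp condition ψ'(0⁺) − ψ'(0⁻) = −(2mα/ℏ²)ψ(0).
With ψ ∝ e^{−κ|x|} this yields −2κ = −2mα/ℏ², so κ = mα/ℏ² = 12.50.

κ = 12.5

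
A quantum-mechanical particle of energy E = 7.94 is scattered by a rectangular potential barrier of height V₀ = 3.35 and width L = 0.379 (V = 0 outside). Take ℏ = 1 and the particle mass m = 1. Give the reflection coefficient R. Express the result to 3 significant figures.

R = 0.0602

Above the barrier the interior wavenumber is k₂ = √(2m(E − V₀))/ℏ = 3.030, giving phase k₂L = 1.148.
T = [1 + V₀² sin²(k₂L) / (4E(E − V₀))]⁻¹ = 1/1.064 = 0.940.
R = 1 − T = 0.0602.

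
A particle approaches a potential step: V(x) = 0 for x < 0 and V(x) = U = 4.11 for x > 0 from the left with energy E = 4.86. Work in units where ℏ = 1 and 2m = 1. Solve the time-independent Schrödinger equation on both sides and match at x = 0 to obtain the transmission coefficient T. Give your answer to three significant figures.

T = 0.810

The wavenumbers are k₁ = √(2mE)/ℏ = 2.205 on the left and k₂ = √(2m(E − U))/ℏ = 0.8660 on the right.
Matching ψ and ψ′ at x = 0 gives r = (k₁ − k₂)/(k₁ + k₂), so R = r² = 0.1900 and T = 1 − R = 0.8100.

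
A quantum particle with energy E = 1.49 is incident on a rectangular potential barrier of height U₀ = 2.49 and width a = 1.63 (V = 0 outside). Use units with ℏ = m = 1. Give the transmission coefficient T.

T = 0.0376

Since E < U₀ the interior solution is evanescent with decay constant κ = √(2m(U₀ − E))/ℏ = 1.414.
κa = 2.305, sinh(κa) = 4.963.
The exact tunnelling result is T⁻¹ = 1 + U₀² sinh²(κa) / [4E(U₀ − E)] = 26.62, so T = 0.0376.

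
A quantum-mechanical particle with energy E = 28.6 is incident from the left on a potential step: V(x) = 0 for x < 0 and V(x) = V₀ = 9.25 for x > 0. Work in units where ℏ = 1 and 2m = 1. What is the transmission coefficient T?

T = 0.991

The wavenumbers are k₁ = √(2mE)/ℏ = 5.348 on the left and k₂ = √(2m(E − V₀))/ℏ = 4.399 on the right.
Matching ψ and ψ′ at x = 0 gives r = (k₁ − k₂)/(k₁ + k₂), so R = r² = 0.009481 and T = 1 − R = 0.9905.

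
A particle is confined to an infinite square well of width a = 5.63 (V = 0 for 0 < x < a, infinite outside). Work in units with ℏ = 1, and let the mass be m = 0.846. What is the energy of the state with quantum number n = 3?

E = 1.66

Requiring ψ(0) = ψ(a) = 0 quantises k = nπ/a, hence E_n = ℏ²k²/2m = n²π²ℏ²/(2ma²).
E_3 = 3² × π² / (2 × 0.846 × 5.63²) = 1.656.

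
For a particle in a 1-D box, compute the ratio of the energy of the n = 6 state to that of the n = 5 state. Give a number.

1.44

E_n = n²π²ℏ²/(2mL²) so the ratio is n₂²/n₁² = 36/25 = 1.44.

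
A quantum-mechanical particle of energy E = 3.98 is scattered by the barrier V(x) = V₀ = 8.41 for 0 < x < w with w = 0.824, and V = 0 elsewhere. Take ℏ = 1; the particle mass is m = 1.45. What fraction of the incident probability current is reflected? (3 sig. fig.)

E < V₀: inside the barrier ψ ∝ e^{±κx} with κ = √(2m(V₀ − E))/ℏ = 3.584.
κw = 2.953, sinh(κw) = 9.560.
Matching ψ, ψ′ at both faces gives T = [1 + V₀² sinh²(κw) / (4E(V₀ − E))]⁻¹ = 1/92.65 = 0.0108.
R = 1 − T = 0.989.

R = 0.989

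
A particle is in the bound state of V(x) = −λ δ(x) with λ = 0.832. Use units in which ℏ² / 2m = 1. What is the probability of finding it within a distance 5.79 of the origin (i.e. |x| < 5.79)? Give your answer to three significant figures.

P = 0.992

The normalised bound state is ψ = √κ e^{−κ|x|} with κ = mλ/ℏ² = 0.4160.
P(|x| < d) = ∫_{−d}^{d} κ e^{−2κ|x|} dx = 1 − e^{−2κd} = 1 − e^{−4.817} = 0.9919.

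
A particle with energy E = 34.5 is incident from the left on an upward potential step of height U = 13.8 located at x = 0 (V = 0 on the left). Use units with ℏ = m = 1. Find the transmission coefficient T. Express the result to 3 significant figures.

The wavenumbers are k₁ = √(2mE)/ℏ = 8.307 on the left and k₂ = √(2m(E − U))/ℏ = 6.434 on the right.
Matching ψ and ψ′ at x = 0 gives r = (k₁ − k₂)/(k₁ + k₂), so R = r² = 0.01613 and T = 1 − R = 0.9839.

T = 0.984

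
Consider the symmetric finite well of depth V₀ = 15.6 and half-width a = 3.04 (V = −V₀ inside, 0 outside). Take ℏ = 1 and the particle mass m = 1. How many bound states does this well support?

Define the well-strength parameter z₀ = (a/ℏ)√(2mV₀) = 3.04 × √(2·1·15.6) = 16.98.
The even/odd transcendental equations gain one root per π/2 in z₀, giving N = 1 + ⌊2z₀/π⌋ = 1 + ⌊10.81⌋ = 11.

N = 11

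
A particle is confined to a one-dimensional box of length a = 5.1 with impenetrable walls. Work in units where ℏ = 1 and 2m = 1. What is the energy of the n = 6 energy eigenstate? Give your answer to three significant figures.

The infinite-well eigenfunctions ψ_n = √(2/a) sin(nπx/a) vanish at both walls, giving E_n = n²π²ℏ²/(2ma²).
E_6 = 6² × π² / (2 × 0.5 × 5.1²) = 13.66.

E = 13.7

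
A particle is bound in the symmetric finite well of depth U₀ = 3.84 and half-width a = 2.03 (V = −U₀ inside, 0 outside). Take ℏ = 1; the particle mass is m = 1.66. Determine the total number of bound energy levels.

N = 5

The dimensionless depth is z₀ = a√(2mU₀)/ℏ = 2.03 × √(12.75) = 7.248.
A new bound state (alternating even/odd) appears each time z₀ passes a multiple of π/2, so N = ⌊2z₀/π⌋ + 1 = ⌊4.614⌋ + 1 = 5.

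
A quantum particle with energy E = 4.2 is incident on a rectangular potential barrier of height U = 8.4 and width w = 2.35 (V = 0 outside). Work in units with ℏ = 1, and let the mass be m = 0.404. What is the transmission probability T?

E < U: inside the barrier ψ ∝ e^{±κx} with κ = √(2m(U − E))/ℏ = 1.842.
κw = 4.329, sinh(κw) = 37.93.
The exact tunnelling result is T⁻¹ = 1 + U² sinh²(κw) / [4E(U − E)] = 1440, so T = 0.000695.

T = 0.000695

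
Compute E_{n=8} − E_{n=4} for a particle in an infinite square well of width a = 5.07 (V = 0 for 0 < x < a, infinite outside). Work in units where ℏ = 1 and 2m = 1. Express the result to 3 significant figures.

E_n = n²π²ℏ²/(2ma²), so ΔE = (8² − 4²) π²ℏ²/(2ma²).
ΔE = 48 × π² / (2 × 0.5 × 5.07²) = 18.43.

ΔE = 18.4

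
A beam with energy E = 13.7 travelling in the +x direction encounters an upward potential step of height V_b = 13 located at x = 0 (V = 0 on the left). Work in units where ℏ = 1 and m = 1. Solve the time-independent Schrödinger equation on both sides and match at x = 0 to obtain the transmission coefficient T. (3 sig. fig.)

T = 0.602

On each side the TISE gives plane waves with k = √(2m(E − V))/ℏ: k₁ = √(2·1·13.7) = 5.235, k₂ = √(2·1·0.7) = 1.183.
Continuity of ψ and ψ′ at the step yields the reflection amplitude r = (k₁ − k₂)/(k₁ + k₂) = 0.6313; thus R = |r|² = 0.3985, T = 0.6015.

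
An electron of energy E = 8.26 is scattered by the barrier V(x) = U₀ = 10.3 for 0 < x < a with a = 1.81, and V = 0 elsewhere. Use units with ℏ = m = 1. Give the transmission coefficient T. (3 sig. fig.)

T = 0.00170

E < U₀: inside the barrier ψ ∝ e^{±κx} with κ = √(2m(U₀ − E))/ℏ = 2.020.
κa = 3.656, sinh(κa) = 19.34.
Matching ψ, ψ′ at both faces gives T = [1 + U₀² sinh²(κa) / (4E(U₀ − E))]⁻¹ = 1/589.8 = 0.00170.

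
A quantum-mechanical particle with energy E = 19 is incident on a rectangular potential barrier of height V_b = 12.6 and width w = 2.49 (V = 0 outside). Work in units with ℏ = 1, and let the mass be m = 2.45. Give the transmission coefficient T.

T = 0.761

E > V_b: inside the barrier k₂ = √(2m(E − V_b))/ℏ = 5.600, k₂w = 13.94.
T = [1 + V_b² sin²(k₂w) / (4E(E − V_b))]⁻¹ = 1/1.314 = 0.761.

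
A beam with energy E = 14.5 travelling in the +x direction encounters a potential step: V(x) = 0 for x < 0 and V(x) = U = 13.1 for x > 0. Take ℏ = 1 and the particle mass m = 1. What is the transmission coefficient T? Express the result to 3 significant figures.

On each side the TISE gives plane waves with k = √(2m(E − V))/ℏ: k₁ = √(2·1·14.5) = 5.385, k₂ = √(2·1·1.4) = 1.673.
Matching ψ and ψ′ at x = 0 gives r = (k₁ − k₂)/(k₁ + k₂), so R = r² = 0.2765 and T = 1 − R = 0.7235.

T = 0.723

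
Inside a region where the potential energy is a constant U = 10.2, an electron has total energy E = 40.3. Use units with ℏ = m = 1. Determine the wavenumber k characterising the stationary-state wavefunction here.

With E > U the solution is oscillatory, ψ ∝ e^{±ikx} with k = √(2m(E − U))/ℏ.
k = √(2 × 1 × 30.1) = 7.759.

k = 7.76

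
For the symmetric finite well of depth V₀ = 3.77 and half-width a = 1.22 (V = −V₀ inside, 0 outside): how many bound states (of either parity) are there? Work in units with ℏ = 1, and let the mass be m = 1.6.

Define the well-strength parameter z₀ = (a/ℏ)√(2mV₀) = 1.22 × √(2·1.6·3.77) = 4.237.
A new bound state (alternating even/odd) appears each time z₀ passes a multiple of π/2, so N = ⌊2z₀/π⌋ + 1 = ⌊2.698⌋ + 1 = 3.

N = 3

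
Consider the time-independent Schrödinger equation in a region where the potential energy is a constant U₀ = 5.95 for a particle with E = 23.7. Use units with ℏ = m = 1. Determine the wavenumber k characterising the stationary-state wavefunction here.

k = 5.96

With E > U₀ the solution is oscillatory, ψ ∝ e^{±ikx} with k = √(2m(E − U₀))/ℏ.
k = √(2 × 1 × 17.75) = 5.958.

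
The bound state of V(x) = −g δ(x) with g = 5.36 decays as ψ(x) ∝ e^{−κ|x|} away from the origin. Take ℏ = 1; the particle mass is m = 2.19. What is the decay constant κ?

Integrating the TISE across x = 0 gives the cusp condition ψ'(0⁺) − ψ'(0⁻) = −(2mg/ℏ²)ψ(0).
With ψ ∝ e^{−κ|x|} this yields −2κ = −2mg/ℏ², so κ = mg/ℏ² = 11.74.

κ = 11.7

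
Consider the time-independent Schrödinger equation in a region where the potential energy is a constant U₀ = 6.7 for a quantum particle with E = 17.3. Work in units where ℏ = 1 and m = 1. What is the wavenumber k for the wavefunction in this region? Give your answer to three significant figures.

k = 4.60

With E > U₀ the solution is oscillatory, ψ ∝ e^{±ikx} with k = √(2m(E − U₀))/ℏ.
k = √(2 × 1 × 10.6) = 4.604.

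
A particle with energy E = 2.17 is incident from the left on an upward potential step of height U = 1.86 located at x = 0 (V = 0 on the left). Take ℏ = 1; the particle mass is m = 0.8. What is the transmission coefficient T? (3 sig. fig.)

The wavenumbers are k₁ = √(2mE)/ℏ = 1.863 on the left and k₂ = √(2m(E − U))/ℏ = 0.7043 on the right.
Continuity of ψ and ψ′ at the step yields the reflection amplitude r = (k₁ − k₂)/(k₁ + k₂) = 0.4514; thus R = |r|² = 0.2038, T = 0.7962.

T = 0.796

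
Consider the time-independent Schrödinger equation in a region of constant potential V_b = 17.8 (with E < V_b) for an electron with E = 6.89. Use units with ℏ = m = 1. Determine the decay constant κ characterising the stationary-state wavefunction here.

κ = 4.67

Since E < V_b the TISE in this region is ψ'' = κ²ψ with κ = √(2m(V_b − E))/ℏ.
κ = √(2 × 1 × 10.91) = 4.671.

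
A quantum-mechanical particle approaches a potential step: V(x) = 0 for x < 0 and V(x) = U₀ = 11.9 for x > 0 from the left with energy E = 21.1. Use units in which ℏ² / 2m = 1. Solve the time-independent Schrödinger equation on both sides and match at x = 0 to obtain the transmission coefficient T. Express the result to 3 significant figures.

On each side the TISE gives plane waves with k = √(2m(E − V))/ℏ: k₁ = √(2·½·21.1) = 4.593, k₂ = √(2·½·9.2) = 3.033.
Continuity of ψ and ψ′ at the step yields the reflection amplitude r = (k₁ − k₂)/(k₁ + k₂) = 0.2046; thus R = |r|² = 0.04186, T = 0.9581.

T = 0.958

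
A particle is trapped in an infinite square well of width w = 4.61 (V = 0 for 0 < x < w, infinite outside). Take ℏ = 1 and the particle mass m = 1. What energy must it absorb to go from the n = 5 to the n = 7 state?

E_n = n²π²ℏ²/(2mw²), so ΔE = (7² − 5²) π²ℏ²/(2mw²).
ΔE = 24 × π² / (2 × 1 × 4.61²) = 5.573.

ΔE = 5.57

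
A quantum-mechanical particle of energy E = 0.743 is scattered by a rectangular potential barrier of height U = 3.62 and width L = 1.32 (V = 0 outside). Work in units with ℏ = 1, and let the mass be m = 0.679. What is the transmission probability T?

E < U: inside the barrier ψ ∝ e^{±κx} with κ = √(2m(U − E))/ℏ = 1.977.
κL = 2.609, sinh(κL) = 6.757.
Matching ψ, ψ′ at both faces gives T = [1 + U² sinh²(κL) / (4E(U − E))]⁻¹ = 1/70.97 = 0.0141.

T = 0.0141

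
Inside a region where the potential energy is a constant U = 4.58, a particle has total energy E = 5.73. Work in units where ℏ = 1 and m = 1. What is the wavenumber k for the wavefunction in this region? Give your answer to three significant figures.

With E > U the solution is oscillatory, ψ ∝ e^{±ikx} with k = √(2m(E − U))/ℏ.
k = √(2 × 1 × 1.15) = 1.517.

k = 1.52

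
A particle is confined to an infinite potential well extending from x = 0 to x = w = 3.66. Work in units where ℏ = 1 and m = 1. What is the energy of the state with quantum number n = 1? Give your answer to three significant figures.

The infinite-well eigenfunctions ψ_n = √(2/w) sin(nπx/w) vanish at both walls, giving E_n = n²π²ℏ²/(2mw²).
E_1 = 1² × π² / (2 × 1 × 3.66²) = 0.3684.

E = 0.368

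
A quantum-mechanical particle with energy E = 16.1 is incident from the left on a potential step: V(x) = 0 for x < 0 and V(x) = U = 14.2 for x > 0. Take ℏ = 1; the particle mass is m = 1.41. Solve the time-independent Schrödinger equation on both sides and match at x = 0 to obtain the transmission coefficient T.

The wavenumbers are k₁ = √(2mE)/ℏ = 6.738 on the left and k₂ = √(2m(E − U))/ℏ = 2.315 on the right.
Matching ψ and ψ′ at x = 0 gives r = (k₁ − k₂)/(k₁ + k₂), so R = r² = 0.2387 and T = 1 − R = 0.7613.

T = 0.761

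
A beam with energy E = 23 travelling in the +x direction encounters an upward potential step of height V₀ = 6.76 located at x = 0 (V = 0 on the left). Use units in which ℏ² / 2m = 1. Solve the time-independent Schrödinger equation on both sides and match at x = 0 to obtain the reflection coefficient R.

The wavenumbers are k₁ = √(2mE)/ℏ = 4.796 on the left and k₂ = √(2m(E − V₀))/ℏ = 4.030 on the right.
Continuity of ψ and ψ′ at the step yields the reflection amplitude r = (k₁ − k₂)/(k₁ + k₂) = 0.08679; thus R = |r|² = 0.007532, T = 0.9925.

R = 0.00753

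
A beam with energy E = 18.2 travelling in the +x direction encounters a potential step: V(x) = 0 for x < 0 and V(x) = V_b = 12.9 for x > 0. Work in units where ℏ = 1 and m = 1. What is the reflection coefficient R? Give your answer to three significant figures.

The wavenumbers are k₁ = √(2mE)/ℏ = 6.033 on the left and k₂ = √(2m(E − V_b))/ℏ = 3.256 on the right.
Matching ψ and ψ′ at x = 0 gives r = (k₁ − k₂)/(k₁ + k₂), so R = r² = 0.08941 and T = 1 − R = 0.9106.

R = 0.0894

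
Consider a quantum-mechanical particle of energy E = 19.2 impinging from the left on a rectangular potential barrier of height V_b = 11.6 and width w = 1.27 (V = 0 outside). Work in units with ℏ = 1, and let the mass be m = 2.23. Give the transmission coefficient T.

Above the barrier the interior wavenumber is k₂ = √(2m(E − V_b))/ℏ = 5.822, giving phase k₂w = 7.394.
T = [1 + V_b² sin²(k₂w) / (4E(E − V_b))]⁻¹ = 1/1.185 = 0.844.

T = 0.844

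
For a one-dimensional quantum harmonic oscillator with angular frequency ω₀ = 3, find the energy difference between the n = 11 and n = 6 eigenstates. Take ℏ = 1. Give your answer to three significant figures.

ΔE = 15.0

E_n = ℏω₀(n + ½), so ΔE = (11 − 6) ℏω₀ = 5 × 3 = 15.00.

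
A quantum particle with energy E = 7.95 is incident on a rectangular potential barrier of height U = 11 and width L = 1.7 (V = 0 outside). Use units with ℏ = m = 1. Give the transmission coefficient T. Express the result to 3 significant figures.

Since E < U the interior solution is evanescent with decay constant κ = √(2m(U − E))/ℏ = 2.470.
κL = 4.199, sinh(κL) = 33.29.
Matching ψ, ψ′ at both faces gives T = [1 + U² sinh²(κL) / (4E(U − E))]⁻¹ = 1/1384 = 0.000723.

T = 0.000723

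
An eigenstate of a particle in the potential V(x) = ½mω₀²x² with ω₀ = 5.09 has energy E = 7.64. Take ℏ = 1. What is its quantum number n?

E_n = ℏω₀(n + ½) ⇒ n = E/(ℏω₀) − ½ = 7.64/5.09 − 0.5 = 1.001 → n = 1.

n = 1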